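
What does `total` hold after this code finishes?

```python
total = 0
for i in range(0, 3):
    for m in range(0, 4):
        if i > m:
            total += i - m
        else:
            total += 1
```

i=0,m=0: not 0>0, total = 0+1 = 1
i=0,m=1: not 0>1, total = 1+1 = 2
i=0,m=2: not 0>2, total = 2+1 = 3
i=0,m=3: not 0>3, total = 3+1 = 4
i=1,m=0: 1>0, total = 4+1 = 5
i=1,m=1: not 1>1, total = 5+1 = 6
i=1,m=2: not 1>2, total = 6+1 = 7
i=1,m=3: not 1>3, total = 7+1 = 8
i=2,m=0: 2>0, total = 8+2 = 10
i=2,m=1: 2>1, total = 10+1 = 11
i=2,m=2: not 2>2, total = 11+1 = 12
i=2,m=3: not 2>3, total = 12+1 = 13

13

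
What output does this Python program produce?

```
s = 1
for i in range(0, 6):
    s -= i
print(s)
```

-14

i=0: s = 1-0 = 1
i=1: s = 1-1 = 0
i=2: s = 0-2 = -2
i=3: s = (-2)-3 = -5
i=4: s = (-5)-4 = -9
i=5: s = (-9)-5 = -14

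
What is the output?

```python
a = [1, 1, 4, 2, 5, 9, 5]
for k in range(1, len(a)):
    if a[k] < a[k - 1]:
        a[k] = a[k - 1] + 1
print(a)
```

k=1: 1>=1, unchanged → [1, 1, 4, 2, 5, 9, 5]
k=2: 4>=1, unchanged → [1, 1, 4, 2, 5, 9, 5]
k=3: 2<4, a[3] = 4+1 = 5 → [1, 1, 4, 5, 5, 9, 5]
k=4: 5>=5, unchanged → [1, 1, 4, 5, 5, 9, 5]
k=5: 9>=5, unchanged → [1, 1, 4, 5, 5, 9, 5]
k=6: 5<9, a[6] = 9+1 = 10 → [1, 1, 4, 5, 5, 9, 10]

[1, 1, 4, 5, 5, 9, 10]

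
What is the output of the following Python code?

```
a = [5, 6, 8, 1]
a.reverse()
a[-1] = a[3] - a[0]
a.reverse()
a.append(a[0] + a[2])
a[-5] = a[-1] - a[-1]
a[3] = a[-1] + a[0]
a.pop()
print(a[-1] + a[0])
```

reverse → [1, 8, 6, 5]
a[-1] = a[3]-a[0] = 5-1 = 4 → [1, 8, 6, 4]
reverse → [4, 6, 8, 1]
append a[0]+a[2] = 4+8 = 12 → [4, 6, 8, 1, 12]
a[-5] = a[-1]-a[-1] = 12-12 = 0 → [0, 6, 8, 1, 12]
a[3] = a[-1]+a[0] = 12+0 = 12 → [0, 6, 8, 12, 12]
pop() removes 12 → [0, 6, 8, 12]
a[-1]+a[0] = 12+0 = 12

12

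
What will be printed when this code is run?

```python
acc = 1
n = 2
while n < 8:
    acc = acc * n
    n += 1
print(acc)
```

5040

n=2: acc = 1*2 = 2
n=3: acc = 2*3 = 6
n=4: acc = 6*4 = 24
n=5: acc = 24*5 = 120
n=6: acc = 120*6 = 720
n=7: acc = 720*7 = 5040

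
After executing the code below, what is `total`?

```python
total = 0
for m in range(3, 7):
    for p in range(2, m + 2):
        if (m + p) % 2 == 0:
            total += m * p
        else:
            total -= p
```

m=3,p=2: odd sum, total = 0-2 = -2
m=3,p=3: even sum, total = (-2)+9 = 7
m=3,p=4: odd sum, total = 7-4 = 3
m=4,p=2: even sum, total = 3+8 = 11
m=4,p=3: odd sum, total = 11-3 = 8
m=4,p=4: even sum, total = 8+16 = 24
m=4,p=5: odd sum, total = 24-5 = 19
m=5,p=2: odd sum, total = 19-2 = 17
m=5,p=3: even sum, total = 17+15 = 32
m=5,p=4: odd sum, total = 32-4 = 28
m=5,p=5: even sum, total = 28+25 = 53
m=5,p=6: odd sum, total = 53-6 = 47
m=6,p=2: even sum, total = 47+12 = 59
m=6,p=3: odd sum, total = 59-3 = 56
m=6,p=4: even sum, total = 56+24 = 80
m=6,p=5: odd sum, total = 80-5 = 75
m=6,p=6: even sum, total = 75+36 = 111
m=6,p=7: odd sum, total = 111-7 = 104

104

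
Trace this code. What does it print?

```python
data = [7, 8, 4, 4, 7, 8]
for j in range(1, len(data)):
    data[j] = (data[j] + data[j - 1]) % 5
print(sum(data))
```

17

j=1: data[1] = (8+7)%5 = 0 → [7, 0, 4, 4, 7, 8]
j=2: data[2] = (4+0)%5 = 4 → [7, 0, 4, 4, 7, 8]
j=3: data[3] = (4+4)%5 = 3 → [7, 0, 4, 3, 7, 8]
j=4: data[4] = (7+3)%5 = 0 → [7, 0, 4, 3, 0, 8]
j=5: data[5] = (8+0)%5 = 3 → [7, 0, 4, 3, 0, 3]
sum = 17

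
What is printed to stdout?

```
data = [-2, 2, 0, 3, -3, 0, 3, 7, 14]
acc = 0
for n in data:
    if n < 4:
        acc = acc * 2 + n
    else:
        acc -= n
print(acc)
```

-70

n=-2: <4, acc = 0*2+(-2) = -2
n=2: <4, acc = (-2)*2+2 = -2
n=0: <4, acc = (-2)*2+0 = -4
n=3: <4, acc = (-4)*2+3 = -5
n=-3: <4, acc = (-5)*2+(-3) = -13
n=0: <4, acc = (-13)*2+0 = -26
n=3: <4, acc = (-26)*2+3 = -49
n=7: not <4, acc = (-49)-7 = -56
n=14: not <4, acc = (-56)-14 = -70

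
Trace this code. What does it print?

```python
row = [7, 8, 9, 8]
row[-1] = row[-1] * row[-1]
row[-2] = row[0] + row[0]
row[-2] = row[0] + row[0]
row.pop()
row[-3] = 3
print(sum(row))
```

25

row[-1] = row[-1]*row[-1] = 8*8 = 64 → [7, 8, 9, 64]
row[-2] = row[0]+row[0] = 7+7 = 14 → [7, 8, 14, 64]
row[-2] = row[0]+row[0] = 7+7 = 14 → [7, 8, 14, 64]
pop() removes 64 → [7, 8, 14]
row[-3] = 3 → [3, 8, 14]
sum = 25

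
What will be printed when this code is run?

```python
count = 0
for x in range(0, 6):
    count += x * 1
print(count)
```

x=0: count = 0+0*1 = 0
x=1: count = 0+1*1 = 1
x=2: count = 1+2*1 = 3
x=3: count = 3+3*1 = 6
x=4: count = 6+4*1 = 10
x=5: count = 10+5*1 = 15

15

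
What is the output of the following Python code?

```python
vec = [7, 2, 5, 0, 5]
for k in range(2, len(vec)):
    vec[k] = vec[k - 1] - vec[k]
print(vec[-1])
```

-8

k=2: vec[2] = 2-5 = -3 → [7, 2, -3, 0, 5]
k=3: vec[3] = (-3)-0 = -3 → [7, 2, -3, -3, 5]
k=4: vec[4] = (-3)-5 = -8 → [7, 2, -3, -3, -8]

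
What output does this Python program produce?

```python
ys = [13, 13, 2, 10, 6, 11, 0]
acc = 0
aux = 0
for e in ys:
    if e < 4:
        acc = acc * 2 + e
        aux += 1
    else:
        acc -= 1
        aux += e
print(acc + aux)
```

e=13: not <4, acc = 0-1 = -1; aux=13
e=13: not <4, acc = (-1)-1 = -2; aux=26
e=2: <4, acc = (-2)*2+2 = -2; aux=27
e=10: not <4, acc = (-2)-1 = -3; aux=37
e=6: not <4, acc = (-3)-1 = -4; aux=43
e=11: not <4, acc = (-4)-1 = -5; aux=54
e=0: <4, acc = (-5)*2+0 = -10; aux=55
acc+aux = (-10)+55 = 45

45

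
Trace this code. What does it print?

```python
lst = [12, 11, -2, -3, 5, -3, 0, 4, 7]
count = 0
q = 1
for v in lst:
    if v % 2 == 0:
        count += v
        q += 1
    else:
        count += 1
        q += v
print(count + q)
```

41

v=12: even, count = 0+12 = 12; q=2
v=11: not even, count = 12+1 = 13; q=13
v=-2: even, count = 13+(-2) = 11; q=14
v=-3: not even, count = 11+1 = 12; q=11
v=5: not even, count = 12+1 = 13; q=16
v=-3: not even, count = 13+1 = 14; q=13
v=0: even, count = 14+0 = 14; q=14
v=4: even, count = 14+4 = 18; q=15
v=7: not even, count = 18+1 = 19; q=22
count+q = 19+22 = 41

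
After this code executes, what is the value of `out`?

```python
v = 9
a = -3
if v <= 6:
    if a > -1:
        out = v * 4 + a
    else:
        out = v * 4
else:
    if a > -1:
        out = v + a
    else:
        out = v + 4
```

v=9, a=-3
v <= 6 is False; a > -1 is False
→ out = v + 4 = 13

13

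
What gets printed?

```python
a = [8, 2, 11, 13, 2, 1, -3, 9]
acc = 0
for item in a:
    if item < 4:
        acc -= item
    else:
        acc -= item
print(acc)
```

item=8: not <4, acc = 0-8 = -8
item=2: <4, acc = (-8)-2 = -10
item=11: not <4, acc = (-10)-11 = -21
item=13: not <4, acc = (-21)-13 = -34
item=2: <4, acc = (-34)-2 = -36
item=1: <4, acc = (-36)-1 = -37
item=-3: <4, acc = (-37)-(-3) = -34
item=9: not <4, acc = (-34)-9 = -43

-43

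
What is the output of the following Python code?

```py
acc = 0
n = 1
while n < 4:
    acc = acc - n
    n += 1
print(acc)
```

n=1: acc = 0-1 = -1
n=2: acc = (-1)-2 = -3
n=3: acc = (-3)-3 = -6

-6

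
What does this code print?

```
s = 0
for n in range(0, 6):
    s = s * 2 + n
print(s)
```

57

n=0: s = 0*2+0 = 0
n=1: s = 0*2+1 = 1
n=2: s = 1*2+2 = 4
n=3: s = 4*2+3 = 11
n=4: s = 11*2+4 = 26
n=5: s = 26*2+5 = 57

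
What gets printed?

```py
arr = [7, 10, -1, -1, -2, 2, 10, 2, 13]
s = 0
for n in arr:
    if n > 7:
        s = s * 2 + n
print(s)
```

73

n=7: not >7
n=10: >7, s = 0*2+10 = 10
n=-1: not >7
n=-1: not >7
n=-2: not >7
n=2: not >7
n=10: >7, s = 10*2+10 = 30
n=2: not >7
n=13: >7, s = 30*2+13 = 73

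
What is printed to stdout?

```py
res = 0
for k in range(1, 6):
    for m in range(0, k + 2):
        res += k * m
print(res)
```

210

k=1,m=0: res = 0+0 = 0
k=1,m=1: res = 0+1 = 1
k=1,m=2: res = 1+2 = 3
k=2,m=0: res = 3+0 = 3
k=2,m=1: res = 3+2 = 5
k=2,m=2: res = 5+4 = 9
k=2,m=3: res = 9+6 = 15
k=3,m=0: res = 15+0 = 15
k=3,m=1: res = 15+3 = 18
k=3,m=2: res = 18+6 = 24
k=3,m=3: res = 24+9 = 33
k=3,m=4: res = 33+12 = 45
k=4,m=0: res = 45+0 = 45
k=4,m=1: res = 45+4 = 49
k=4,m=2: res = 49+8 = 57
k=4,m=3: res = 57+12 = 69
k=4,m=4: res = 69+16 = 85
k=4,m=5: res = 85+20 = 105
k=5,m=0: res = 105+0 = 105
k=5,m=1: res = 105+5 = 110
k=5,m=2: res = 110+10 = 120
k=5,m=3: res = 120+15 = 135
k=5,m=4: res = 135+20 = 155
k=5,m=5: res = 155+25 = 180
k=5,m=6: res = 180+30 = 210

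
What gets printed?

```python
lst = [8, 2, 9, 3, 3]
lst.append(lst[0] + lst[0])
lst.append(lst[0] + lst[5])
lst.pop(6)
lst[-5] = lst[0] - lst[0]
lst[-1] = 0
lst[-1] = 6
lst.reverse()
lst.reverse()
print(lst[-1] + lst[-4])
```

15

append lst[0]+lst[0] = 8+8 = 16 → [8, 2, 9, 3, 3, 16]
append lst[0]+lst[5] = 8+16 = 24 → [8, 2, 9, 3, 3, 16, 24]
pop(6) removes 24 → [8, 2, 9, 3, 3, 16]
lst[-5] = lst[0]-lst[0] = 8-8 = 0 → [8, 0, 9, 3, 3, 16]
lst[-1] = 0 → [8, 0, 9, 3, 3, 0]
lst[-1] = 6 → [8, 0, 9, 3, 3, 6]
reverse → [6, 3, 3, 9, 0, 8]
reverse → [8, 0, 9, 3, 3, 6]
lst[-1]+lst[-4] = 6+9 = 15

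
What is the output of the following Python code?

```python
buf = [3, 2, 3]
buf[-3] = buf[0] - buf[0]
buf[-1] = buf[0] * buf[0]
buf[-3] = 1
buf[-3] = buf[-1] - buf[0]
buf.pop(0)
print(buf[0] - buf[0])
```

0

buf[-3] = buf[0]-buf[0] = 3-3 = 0 → [0, 2, 3]
buf[-1] = buf[0]*buf[0] = 0*0 = 0 → [0, 2, 0]
buf[-3] = 1 → [1, 2, 0]
buf[-3] = buf[-1]-buf[0] = 0-1 = -1 → [-1, 2, 0]
pop(0) removes -1 → [2, 0]
buf[0]-buf[0] = 2-2 = 0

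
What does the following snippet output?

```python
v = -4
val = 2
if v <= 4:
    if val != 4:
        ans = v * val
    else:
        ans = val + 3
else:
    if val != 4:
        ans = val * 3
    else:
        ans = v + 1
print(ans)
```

-8

v=-4, val=2
v <= 4 is True; val != 4 is True
→ ans = v * val = -8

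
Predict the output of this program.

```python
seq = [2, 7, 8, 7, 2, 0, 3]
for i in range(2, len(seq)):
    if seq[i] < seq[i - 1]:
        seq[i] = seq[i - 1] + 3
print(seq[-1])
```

i=2: 8>=7, unchanged → [2, 7, 8, 7, 2, 0, 3]
i=3: 7<8, seq[3] = 8+3 = 11 → [2, 7, 8, 11, 2, 0, 3]
i=4: 2<11, seq[4] = 11+3 = 14 → [2, 7, 8, 11, 14, 0, 3]
i=5: 0<14, seq[5] = 14+3 = 17 → [2, 7, 8, 11, 14, 17, 3]
i=6: 3<17, seq[6] = 17+3 = 20 → [2, 7, 8, 11, 14, 17, 20]

20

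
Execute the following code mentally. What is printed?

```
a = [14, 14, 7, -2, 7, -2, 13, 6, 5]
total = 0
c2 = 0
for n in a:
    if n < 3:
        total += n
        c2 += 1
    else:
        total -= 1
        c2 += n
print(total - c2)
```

n=14: not <3, total = 0-1 = -1; c2=14
n=14: not <3, total = (-1)-1 = -2; c2=28
n=7: not <3, total = (-2)-1 = -3; c2=35
n=-2: <3, total = (-3)+(-2) = -5; c2=36
n=7: not <3, total = (-5)-1 = -6; c2=43
n=-2: <3, total = (-6)+(-2) = -8; c2=44
n=13: not <3, total = (-8)-1 = -9; c2=57
n=6: not <3, total = (-9)-1 = -10; c2=63
n=5: not <3, total = (-10)-1 = -11; c2=68
total-c2 = (-11)-68 = -79

-79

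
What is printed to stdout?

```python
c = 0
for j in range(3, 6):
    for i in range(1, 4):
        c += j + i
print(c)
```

j=3,i=1: c = 0+4 = 4
j=3,i=2: c = 4+5 = 9
j=3,i=3: c = 9+6 = 15
j=4,i=1: c = 15+5 = 20
j=4,i=2: c = 20+6 = 26
j=4,i=3: c = 26+7 = 33
j=5,i=1: c = 33+6 = 39
j=5,i=2: c = 39+7 = 46
j=5,i=3: c = 46+8 = 54

54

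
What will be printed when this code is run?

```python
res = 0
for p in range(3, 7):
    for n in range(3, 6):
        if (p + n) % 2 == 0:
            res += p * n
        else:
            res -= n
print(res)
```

p=3,n=3: even sum, res = 0+9 = 9
p=3,n=4: odd sum, res = 9-4 = 5
p=3,n=5: even sum, res = 5+15 = 20
p=4,n=3: odd sum, res = 20-3 = 17
p=4,n=4: even sum, res = 17+16 = 33
p=4,n=5: odd sum, res = 33-5 = 28
p=5,n=3: even sum, res = 28+15 = 43
p=5,n=4: odd sum, res = 43-4 = 39
p=5,n=5: even sum, res = 39+25 = 64
p=6,n=3: odd sum, res = 64-3 = 61
p=6,n=4: even sum, res = 61+24 = 85
p=6,n=5: odd sum, res = 85-5 = 80

80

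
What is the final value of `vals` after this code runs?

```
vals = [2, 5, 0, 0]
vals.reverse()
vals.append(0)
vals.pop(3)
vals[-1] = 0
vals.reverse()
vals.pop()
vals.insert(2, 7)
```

reverse → [0, 0, 5, 2]
append 0 → [0, 0, 5, 2, 0]
pop(3) removes 2 → [0, 0, 5, 0]
vals[-1] = 0 → [0, 0, 5, 0]
reverse → [0, 5, 0, 0]
pop() removes 0 → [0, 5, 0]
insert 7 at 2 → [0, 5, 7, 0]

[0, 5, 7, 0]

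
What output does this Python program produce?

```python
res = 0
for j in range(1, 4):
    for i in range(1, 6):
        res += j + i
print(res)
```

j=1,i=1: res = 0+2 = 2
j=1,i=2: res = 2+3 = 5
j=1,i=3: res = 5+4 = 9
j=1,i=4: res = 9+5 = 14
j=1,i=5: res = 14+6 = 20
j=2,i=1: res = 20+3 = 23
j=2,i=2: res = 23+4 = 27
j=2,i=3: res = 27+5 = 32
j=2,i=4: res = 32+6 = 38
j=2,i=5: res = 38+7 = 45
j=3,i=1: res = 45+4 = 49
j=3,i=2: res = 49+5 = 54
j=3,i=3: res = 54+6 = 60
j=3,i=4: res = 60+7 = 67
j=3,i=5: res = 67+8 = 75

75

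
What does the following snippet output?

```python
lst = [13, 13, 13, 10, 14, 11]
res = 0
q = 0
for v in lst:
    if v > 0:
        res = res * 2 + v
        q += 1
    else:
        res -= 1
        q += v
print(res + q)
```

813

v=13: >0, res = 0*2+13 = 13; q=1
v=13: >0, res = 13*2+13 = 39; q=2
v=13: >0, res = 39*2+13 = 91; q=3
v=10: >0, res = 91*2+10 = 192; q=4
v=14: >0, res = 192*2+14 = 398; q=5
v=11: >0, res = 398*2+11 = 807; q=6
res+q = 807+6 = 813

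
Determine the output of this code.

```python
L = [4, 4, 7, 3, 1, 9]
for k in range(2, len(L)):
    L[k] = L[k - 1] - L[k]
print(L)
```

[4, 4, -3, -6, -7, -16]

k=2: L[2] = 4-7 = -3 → [4, 4, -3, 3, 1, 9]
k=3: L[3] = (-3)-3 = -6 → [4, 4, -3, -6, 1, 9]
k=4: L[4] = (-6)-1 = -7 → [4, 4, -3, -6, -7, 9]
k=5: L[5] = (-7)-9 = -16 → [4, 4, -3, -6, -7, -16]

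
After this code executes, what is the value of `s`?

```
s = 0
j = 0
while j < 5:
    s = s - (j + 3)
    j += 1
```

j=0: s = 0-3 = -3
j=1: s = (-3)-4 = -7
j=2: s = (-7)-5 = -12
j=3: s = (-12)-6 = -18
j=4: s = (-18)-7 = -25

-25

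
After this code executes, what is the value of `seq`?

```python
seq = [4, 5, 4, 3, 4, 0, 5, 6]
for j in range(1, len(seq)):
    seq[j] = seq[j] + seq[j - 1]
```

j=1: seq[1] = 5+4 = 9 → [4, 9, 4, 3, 4, 0, 5, 6]
j=2: seq[2] = 4+9 = 13 → [4, 9, 13, 3, 4, 0, 5, 6]
j=3: seq[3] = 3+13 = 16 → [4, 9, 13, 16, 4, 0, 5, 6]
j=4: seq[4] = 4+16 = 20 → [4, 9, 13, 16, 20, 0, 5, 6]
j=5: seq[5] = 0+20 = 20 → [4, 9, 13, 16, 20, 20, 5, 6]
j=6: seq[6] = 5+20 = 25 → [4, 9, 13, 16, 20, 20, 25, 6]
j=7: seq[7] = 6+25 = 31 → [4, 9, 13, 16, 20, 20, 25, 31]

[4, 9, 13, 16, 20, 20, 25, 31]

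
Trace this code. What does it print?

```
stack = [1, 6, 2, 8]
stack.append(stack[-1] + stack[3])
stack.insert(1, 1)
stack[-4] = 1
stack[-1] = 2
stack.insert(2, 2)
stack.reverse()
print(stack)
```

append stack[-1]+stack[3] = 8+8 = 16 → [1, 6, 2, 8, 16]
insert 1 at 1 → [1, 1, 6, 2, 8, 16]
stack[-4] = 1 → [1, 1, 1, 2, 8, 16]
stack[-1] = 2 → [1, 1, 1, 2, 8, 2]
insert 2 at 2 → [1, 1, 2, 1, 2, 8, 2]
reverse → [2, 8, 2, 1, 2, 1, 1]

[2, 8, 2, 1, 2, 1, 1]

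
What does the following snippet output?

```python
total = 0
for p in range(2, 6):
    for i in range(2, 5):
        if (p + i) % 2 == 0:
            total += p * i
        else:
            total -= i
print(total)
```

42

p=2,i=2: even sum, total = 0+4 = 4
p=2,i=3: odd sum, total = 4-3 = 1
p=2,i=4: even sum, total = 1+8 = 9
p=3,i=2: odd sum, total = 9-2 = 7
p=3,i=3: even sum, total = 7+9 = 16
p=3,i=4: odd sum, total = 16-4 = 12
p=4,i=2: even sum, total = 12+8 = 20
p=4,i=3: odd sum, total = 20-3 = 17
p=4,i=4: even sum, total = 17+16 = 33
p=5,i=2: odd sum, total = 33-2 = 31
p=5,i=3: even sum, total = 31+15 = 46
p=5,i=4: odd sum, total = 46-4 = 42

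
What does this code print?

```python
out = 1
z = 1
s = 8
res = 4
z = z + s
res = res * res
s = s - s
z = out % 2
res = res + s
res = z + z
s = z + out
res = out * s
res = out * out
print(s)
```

2

z = 1+8 = 9
res = 4*4 = 16
s = 8-8 = 0
z = 1%2 = 1
res = 16+0 = 16
res = 1+1 = 2
s = 1+1 = 2
res = 1*2 = 2
res = 1*1 = 1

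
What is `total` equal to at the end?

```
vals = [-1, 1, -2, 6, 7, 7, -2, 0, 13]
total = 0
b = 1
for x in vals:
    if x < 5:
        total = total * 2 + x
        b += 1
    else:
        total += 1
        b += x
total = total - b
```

x=-1: <5, total = 0*2+(-1) = -1; b=2
x=1: <5, total = (-1)*2+1 = -1; b=3
x=-2: <5, total = (-1)*2+(-2) = -4; b=4
x=6: not <5, total = (-4)+1 = -3; b=10
x=7: not <5, total = (-3)+1 = -2; b=17
x=7: not <5, total = (-2)+1 = -1; b=24
x=-2: <5, total = (-1)*2+(-2) = -4; b=25
x=0: <5, total = (-4)*2+0 = -8; b=26
x=13: not <5, total = (-8)+1 = -7; b=39
total-b = (-7)-39 = -46

-46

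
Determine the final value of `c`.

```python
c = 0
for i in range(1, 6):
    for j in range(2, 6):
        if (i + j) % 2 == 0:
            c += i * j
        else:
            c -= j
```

i=1,j=2: odd sum, c = 0-2 = -2
i=1,j=3: even sum, c = (-2)+3 = 1
i=1,j=4: odd sum, c = 1-4 = -3
i=1,j=5: even sum, c = (-3)+5 = 2
i=2,j=2: even sum, c = 2+4 = 6
i=2,j=3: odd sum, c = 6-3 = 3
i=2,j=4: even sum, c = 3+8 = 11
i=2,j=5: odd sum, c = 11-5 = 6
i=3,j=2: odd sum, c = 6-2 = 4
i=3,j=3: even sum, c = 4+9 = 13
i=3,j=4: odd sum, c = 13-4 = 9
i=3,j=5: even sum, c = 9+15 = 24
i=4,j=2: even sum, c = 24+8 = 32
i=4,j=3: odd sum, c = 32-3 = 29
i=4,j=4: even sum, c = 29+16 = 45
i=4,j=5: odd sum, c = 45-5 = 40
i=5,j=2: odd sum, c = 40-2 = 38
i=5,j=3: even sum, c = 38+15 = 53
i=5,j=4: odd sum, c = 53-4 = 49
i=5,j=5: even sum, c = 49+25 = 74

74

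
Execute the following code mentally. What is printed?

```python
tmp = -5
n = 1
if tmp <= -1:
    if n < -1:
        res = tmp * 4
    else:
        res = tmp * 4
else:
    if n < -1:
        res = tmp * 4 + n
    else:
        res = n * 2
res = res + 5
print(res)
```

tmp=-5, n=1
tmp <= -1 is True; n < -1 is False
→ res = tmp * 4 = -20
res = (-20)+5 = -15

-15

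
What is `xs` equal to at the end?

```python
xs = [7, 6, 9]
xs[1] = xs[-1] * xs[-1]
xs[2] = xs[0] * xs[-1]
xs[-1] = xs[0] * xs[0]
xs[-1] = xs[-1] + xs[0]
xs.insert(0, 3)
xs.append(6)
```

xs[1] = xs[-1]*xs[-1] = 9*9 = 81 → [7, 81, 9]
xs[2] = xs[0]*xs[-1] = 7*9 = 63 → [7, 81, 63]
xs[-1] = xs[0]*xs[0] = 7*7 = 49 → [7, 81, 49]
xs[-1] = xs[-1]+xs[0] = 49+7 = 56 → [7, 81, 56]
insert 3 at 0 → [3, 7, 81, 56]
append 6 → [3, 7, 81, 56, 6]

[3, 7, 81, 56, 6]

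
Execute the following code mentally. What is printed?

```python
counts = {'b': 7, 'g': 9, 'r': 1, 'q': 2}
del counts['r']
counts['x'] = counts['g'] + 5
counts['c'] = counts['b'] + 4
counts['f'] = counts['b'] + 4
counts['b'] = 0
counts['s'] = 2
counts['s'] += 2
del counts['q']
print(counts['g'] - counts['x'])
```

-5

del 'r' → {'b': 7, 'g': 9, 'q': 2}
counts['x'] = counts['g']+5 = 14 → {'b': 7, 'g': 9, 'q': 2, 'x': 14}
counts['c'] = counts['b']+4 = 11 → {'b': 7, 'g': 9, 'q': 2, 'x': 14, 'c': 11}
counts['f'] = counts['b']+4 = 11 → {'b': 7, 'g': 9, 'q': 2, 'x': 14, 'c': 11, 'f': 11}
counts['b'] = 0 → {'b': 0, 'g': 9, 'q': 2, 'x': 14, 'c': 11, 'f': 11}
counts['s'] = 2 → {'b': 0, 'g': 9, 'q': 2, 'x': 14, 'c': 11, 'f': 11, 's': 2}
counts['s'] = 2+2 = 4 → {'b': 0, 'g': 9, 'q': 2, 'x': 14, 'c': 11, 'f': 11, 's': 4}
del 'q' → {'b': 0, 'g': 9, 'x': 14, 'c': 11, 'f': 11, 's': 4}
counts['g']-counts['x'] = 9-14 = -5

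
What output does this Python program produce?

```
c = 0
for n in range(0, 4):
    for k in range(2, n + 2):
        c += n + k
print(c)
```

30

n=1,k=2: c = 0+3 = 3
n=2,k=2: c = 3+4 = 7
n=2,k=3: c = 7+5 = 12
n=3,k=2: c = 12+5 = 17
n=3,k=3: c = 17+6 = 23
n=3,k=4: c = 23+7 = 30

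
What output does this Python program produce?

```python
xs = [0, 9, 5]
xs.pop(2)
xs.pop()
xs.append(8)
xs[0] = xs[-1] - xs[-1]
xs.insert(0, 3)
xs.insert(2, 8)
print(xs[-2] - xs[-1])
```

pop(2) removes 5 → [0, 9]
pop() removes 9 → [0]
append 8 → [0, 8]
xs[0] = xs[-1]-xs[-1] = 8-8 = 0 → [0, 8]
insert 3 at 0 → [3, 0, 8]
insert 8 at 2 → [3, 0, 8, 8]
xs[-2]-xs[-1] = 8-8 = 0

0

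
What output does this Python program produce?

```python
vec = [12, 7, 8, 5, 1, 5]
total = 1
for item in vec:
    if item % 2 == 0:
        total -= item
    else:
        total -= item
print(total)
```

item=12: even, total = 1-12 = -11
item=7: not even, total = (-11)-7 = -18
item=8: even, total = (-18)-8 = -26
item=5: not even, total = (-26)-5 = -31
item=1: not even, total = (-31)-1 = -32
item=5: not even, total = (-32)-5 = -37

-37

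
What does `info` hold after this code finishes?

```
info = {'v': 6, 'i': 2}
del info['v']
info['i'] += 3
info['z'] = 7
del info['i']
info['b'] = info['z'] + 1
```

{'z': 7, 'b': 8}

del 'v' → {'i': 2}
info['i'] = 2+3 = 5 → {'i': 5}
info['z'] = 7 → {'i': 5, 'z': 7}
del 'i' → {'z': 7}
info['b'] = info['z']+1 = 8 → {'z': 7, 'b': 8}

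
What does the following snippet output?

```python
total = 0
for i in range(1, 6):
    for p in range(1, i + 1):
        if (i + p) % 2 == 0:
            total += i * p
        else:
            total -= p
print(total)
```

i=1,p=1: even sum, total = 0+1 = 1
i=2,p=1: odd sum, total = 1-1 = 0
i=2,p=2: even sum, total = 0+4 = 4
i=3,p=1: even sum, total = 4+3 = 7
i=3,p=2: odd sum, total = 7-2 = 5
i=3,p=3: even sum, total = 5+9 = 14
i=4,p=1: odd sum, total = 14-1 = 13
i=4,p=2: even sum, total = 13+8 = 21
i=4,p=3: odd sum, total = 21-3 = 18
i=4,p=4: even sum, total = 18+16 = 34
i=5,p=1: even sum, total = 34+5 = 39
i=5,p=2: odd sum, total = 39-2 = 37
i=5,p=3: even sum, total = 37+15 = 52
i=5,p=4: odd sum, total = 52-4 = 48
i=5,p=5: even sum, total = 48+25 = 73

73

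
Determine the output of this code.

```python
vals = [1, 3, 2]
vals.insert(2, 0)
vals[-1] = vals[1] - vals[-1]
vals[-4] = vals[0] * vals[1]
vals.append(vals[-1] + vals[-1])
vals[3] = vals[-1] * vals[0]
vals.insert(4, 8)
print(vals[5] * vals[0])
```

insert 0 at 2 → [1, 3, 0, 2]
vals[-1] = vals[1]-vals[-1] = 3-2 = 1 → [1, 3, 0, 1]
vals[-4] = vals[0]*vals[1] = 1*3 = 3 → [3, 3, 0, 1]
append vals[-1]+vals[-1] = 1+1 = 2 → [3, 3, 0, 1, 2]
vals[3] = vals[-1]*vals[0] = 2*3 = 6 → [3, 3, 0, 6, 2]
insert 8 at 4 → [3, 3, 0, 6, 8, 2]
vals[5]*vals[0] = 2*3 = 6

6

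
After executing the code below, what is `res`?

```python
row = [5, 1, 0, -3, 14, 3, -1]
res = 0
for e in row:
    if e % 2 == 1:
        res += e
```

e=5: odd, res = 0+5 = 5
e=1: odd, res = 5+1 = 6
e=0: not odd
e=-3: odd, res = 6+(-3) = 3
e=14: not odd
e=3: odd, res = 3+3 = 6
e=-1: odd, res = 6+(-1) = 5

5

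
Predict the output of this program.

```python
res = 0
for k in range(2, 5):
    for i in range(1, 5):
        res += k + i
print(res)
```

66

k=2,i=1: res = 0+3 = 3
k=2,i=2: res = 3+4 = 7
k=2,i=3: res = 7+5 = 12
k=2,i=4: res = 12+6 = 18
k=3,i=1: res = 18+4 = 22
k=3,i=2: res = 22+5 = 27
k=3,i=3: res = 27+6 = 33
k=3,i=4: res = 33+7 = 40
k=4,i=1: res = 40+5 = 45
k=4,i=2: res = 45+6 = 51
k=4,i=3: res = 51+7 = 58
k=4,i=4: res = 58+8 = 66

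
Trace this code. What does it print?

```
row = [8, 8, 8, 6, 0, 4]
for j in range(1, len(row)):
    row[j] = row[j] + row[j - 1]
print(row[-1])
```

j=1: row[1] = 8+8 = 16 → [8, 16, 8, 6, 0, 4]
j=2: row[2] = 8+16 = 24 → [8, 16, 24, 6, 0, 4]
j=3: row[3] = 6+24 = 30 → [8, 16, 24, 30, 0, 4]
j=4: row[4] = 0+30 = 30 → [8, 16, 24, 30, 30, 4]
j=5: row[5] = 4+30 = 34 → [8, 16, 24, 30, 30, 34]

34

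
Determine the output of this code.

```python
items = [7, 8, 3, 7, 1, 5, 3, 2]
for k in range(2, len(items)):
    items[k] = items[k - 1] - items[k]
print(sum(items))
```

-17

k=2: items[2] = 8-3 = 5 → [7, 8, 5, 7, 1, 5, 3, 2]
k=3: items[3] = 5-7 = -2 → [7, 8, 5, -2, 1, 5, 3, 2]
k=4: items[4] = (-2)-1 = -3 → [7, 8, 5, -2, -3, 5, 3, 2]
k=5: items[5] = (-3)-5 = -8 → [7, 8, 5, -2, -3, -8, 3, 2]
k=6: items[6] = (-8)-3 = -11 → [7, 8, 5, -2, -3, -8, -11, 2]
k=7: items[7] = (-11)-2 = -13 → [7, 8, 5, -2, -3, -8, -11, -13]
sum = -17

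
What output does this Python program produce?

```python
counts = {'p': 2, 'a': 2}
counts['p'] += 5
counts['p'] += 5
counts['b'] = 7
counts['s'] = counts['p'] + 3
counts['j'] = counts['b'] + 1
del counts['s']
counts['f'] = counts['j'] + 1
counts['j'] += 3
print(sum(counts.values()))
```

counts['p'] = 2+5 = 7 → {'p': 7, 'a': 2}
counts['p'] = 7+5 = 12 → {'p': 12, 'a': 2}
counts['b'] = 7 → {'p': 12, 'a': 2, 'b': 7}
counts['s'] = counts['p']+3 = 15 → {'p': 12, 'a': 2, 'b': 7, 's': 15}
counts['j'] = counts['b']+1 = 8 → {'p': 12, 'a': 2, 'b': 7, 's': 15, 'j': 8}
del 's' → {'p': 12, 'a': 2, 'b': 7, 'j': 8}
counts['f'] = counts['j']+1 = 9 → {'p': 12, 'a': 2, 'b': 7, 'j': 8, 'f': 9}
counts['j'] = 8+3 = 11 → {'p': 12, 'a': 2, 'b': 7, 'j': 11, 'f': 9}
sum of values = 41

41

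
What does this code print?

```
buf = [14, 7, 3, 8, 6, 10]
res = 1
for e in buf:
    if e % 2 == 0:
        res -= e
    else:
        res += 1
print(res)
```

e=14: even, res = 1-14 = -13
e=7: not even, res = (-13)+1 = -12
e=3: not even, res = (-12)+1 = -11
e=8: even, res = (-11)-8 = -19
e=6: even, res = (-19)-6 = -25
e=10: even, res = (-25)-10 = -35

-35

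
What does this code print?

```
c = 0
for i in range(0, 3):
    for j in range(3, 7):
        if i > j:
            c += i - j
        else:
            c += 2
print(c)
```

i=0,j=3: not 0>3, c = 0+2 = 2
i=0,j=4: not 0>4, c = 2+2 = 4
i=0,j=5: not 0>5, c = 4+2 = 6
i=0,j=6: not 0>6, c = 6+2 = 8
i=1,j=3: not 1>3, c = 8+2 = 10
i=1,j=4: not 1>4, c = 10+2 = 12
i=1,j=5: not 1>5, c = 12+2 = 14
i=1,j=6: not 1>6, c = 14+2 = 16
i=2,j=3: not 2>3, c = 16+2 = 18
i=2,j=4: not 2>4, c = 18+2 = 20
i=2,j=5: not 2>5, c = 20+2 = 22
i=2,j=6: not 2>6, c = 22+2 = 24

24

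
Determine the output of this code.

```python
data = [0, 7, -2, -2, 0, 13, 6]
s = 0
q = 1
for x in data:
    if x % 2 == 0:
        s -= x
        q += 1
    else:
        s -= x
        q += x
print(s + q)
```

4

x=0: even, s = 0-0 = 0; q=2
x=7: not even, s = 0-7 = -7; q=9
x=-2: even, s = (-7)-(-2) = -5; q=10
x=-2: even, s = (-5)-(-2) = -3; q=11
x=0: even, s = (-3)-0 = -3; q=12
x=13: not even, s = (-3)-13 = -16; q=25
x=6: even, s = (-16)-6 = -22; q=26
s+q = (-22)+26 = 4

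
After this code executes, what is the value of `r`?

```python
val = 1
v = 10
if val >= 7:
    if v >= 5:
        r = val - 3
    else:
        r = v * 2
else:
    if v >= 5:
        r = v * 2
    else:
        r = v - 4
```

20

val=1, v=10
val >= 7 is False; v >= 5 is True
→ r = v * 2 = 20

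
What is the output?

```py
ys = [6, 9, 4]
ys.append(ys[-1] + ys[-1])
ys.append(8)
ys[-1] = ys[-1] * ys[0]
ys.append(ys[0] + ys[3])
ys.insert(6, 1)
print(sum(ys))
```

append ys[-1]+ys[-1] = 4+4 = 8 → [6, 9, 4, 8]
append 8 → [6, 9, 4, 8, 8]
ys[-1] = ys[-1]*ys[0] = 8*6 = 48 → [6, 9, 4, 8, 48]
append ys[0]+ys[3] = 6+8 = 14 → [6, 9, 4, 8, 48, 14]
insert 1 at 6 → [6, 9, 4, 8, 48, 14, 1]
sum = 90

90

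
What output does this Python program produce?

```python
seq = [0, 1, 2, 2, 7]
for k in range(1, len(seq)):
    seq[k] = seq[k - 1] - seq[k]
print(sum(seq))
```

-21

k=1: seq[1] = 0-1 = -1 → [0, -1, 2, 2, 7]
k=2: seq[2] = (-1)-2 = -3 → [0, -1, -3, 2, 7]
k=3: seq[3] = (-3)-2 = -5 → [0, -1, -3, -5, 7]
k=4: seq[4] = (-5)-7 = -12 → [0, -1, -3, -5, -12]
sum = -21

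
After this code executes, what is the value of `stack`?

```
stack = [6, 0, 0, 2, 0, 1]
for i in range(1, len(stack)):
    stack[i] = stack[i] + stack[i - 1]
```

i=1: stack[1] = 0+6 = 6 → [6, 6, 0, 2, 0, 1]
i=2: stack[2] = 0+6 = 6 → [6, 6, 6, 2, 0, 1]
i=3: stack[3] = 2+6 = 8 → [6, 6, 6, 8, 0, 1]
i=4: stack[4] = 0+8 = 8 → [6, 6, 6, 8, 8, 1]
i=5: stack[5] = 1+8 = 9 → [6, 6, 6, 8, 8, 9]

[6, 6, 6, 8, 8, 9]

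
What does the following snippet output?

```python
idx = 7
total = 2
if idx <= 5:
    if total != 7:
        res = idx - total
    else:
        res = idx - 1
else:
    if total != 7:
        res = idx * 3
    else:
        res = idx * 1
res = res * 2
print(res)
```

42

idx=7, total=2
idx <= 5 is False; total != 7 is True
→ res = idx * 3 = 21
res = 21*2 = 42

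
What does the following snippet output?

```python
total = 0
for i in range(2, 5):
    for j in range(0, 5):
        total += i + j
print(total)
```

75

i=2,j=0: total = 0+2 = 2
i=2,j=1: total = 2+3 = 5
i=2,j=2: total = 5+4 = 9
i=2,j=3: total = 9+5 = 14
i=2,j=4: total = 14+6 = 20
i=3,j=0: total = 20+3 = 23
i=3,j=1: total = 23+4 = 27
i=3,j=2: total = 27+5 = 32
i=3,j=3: total = 32+6 = 38
i=3,j=4: total = 38+7 = 45
i=4,j=0: total = 45+4 = 49
i=4,j=1: total = 49+5 = 54
i=4,j=2: total = 54+6 = 60
i=4,j=3: total = 60+7 = 67
i=4,j=4: total = 67+8 = 75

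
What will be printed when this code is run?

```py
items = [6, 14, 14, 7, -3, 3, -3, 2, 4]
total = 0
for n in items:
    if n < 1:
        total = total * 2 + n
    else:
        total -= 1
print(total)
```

-29

n=6: not <1, total = 0-1 = -1
n=14: not <1, total = (-1)-1 = -2
n=14: not <1, total = (-2)-1 = -3
n=7: not <1, total = (-3)-1 = -4
n=-3: <1, total = (-4)*2+(-3) = -11
n=3: not <1, total = (-11)-1 = -12
n=-3: <1, total = (-12)*2+(-3) = -27
n=2: not <1, total = (-27)-1 = -28
n=4: not <1, total = (-28)-1 = -29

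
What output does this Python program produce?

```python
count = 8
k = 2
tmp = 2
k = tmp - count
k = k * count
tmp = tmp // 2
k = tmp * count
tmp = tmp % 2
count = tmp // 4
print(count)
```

0

k = 2-8 = -6
k = (-6)*8 = -48
tmp = 2//2 = 1
k = 1*8 = 8
tmp = 1%2 = 1
count = 1//4 = 0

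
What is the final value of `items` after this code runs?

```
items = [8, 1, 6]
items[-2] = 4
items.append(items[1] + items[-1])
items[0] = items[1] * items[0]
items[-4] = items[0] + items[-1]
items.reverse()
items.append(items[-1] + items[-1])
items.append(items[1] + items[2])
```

[10, 6, 4, 42, 84, 10]

items[-2] = 4 → [8, 4, 6]
append items[1]+items[-1] = 4+6 = 10 → [8, 4, 6, 10]
items[0] = items[1]*items[0] = 4*8 = 32 → [32, 4, 6, 10]
items[-4] = items[0]+items[-1] = 32+10 = 42 → [42, 4, 6, 10]
reverse → [10, 6, 4, 42]
append items[-1]+items[-1] = 42+42 = 84 → [10, 6, 4, 42, 84]
append items[1]+items[2] = 6+4 = 10 → [10, 6, 4, 42, 84, 10]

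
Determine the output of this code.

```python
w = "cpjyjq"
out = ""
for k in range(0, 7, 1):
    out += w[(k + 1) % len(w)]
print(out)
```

k=0: add w[1]='p' → 'p'
k=1: add w[2]='j' → 'pj'
k=2: add w[3]='y' → 'pjy'
k=3: add w[4]='j' → 'pjyj'
k=4: add w[5]='q' → 'pjyjq'
k=5: add w[0]='c' → 'pjyjqc'
k=6: add w[1]='p' → 'pjyjqcp'

pjyjqcp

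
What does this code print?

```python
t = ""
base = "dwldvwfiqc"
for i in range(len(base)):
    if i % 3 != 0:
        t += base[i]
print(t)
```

i=0: skip
i=1: add 'w' → 'w'
i=2: add 'l' → 'wl'
i=3: skip
i=4: add 'v' → 'wlv'
i=5: add 'w' → 'wlvw'
i=6: skip
i=7: add 'i' → 'wlvwi'
i=8: add 'q' → 'wlvwiq'
i=9: skip

wlvwiq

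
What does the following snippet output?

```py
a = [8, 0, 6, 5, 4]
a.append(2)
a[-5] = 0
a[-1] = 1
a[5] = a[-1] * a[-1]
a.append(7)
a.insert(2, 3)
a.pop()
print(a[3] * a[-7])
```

48

append 2 → [8, 0, 6, 5, 4, 2]
a[-5] = 0 → [8, 0, 6, 5, 4, 2]
a[-1] = 1 → [8, 0, 6, 5, 4, 1]
a[5] = a[-1]*a[-1] = 1*1 = 1 → [8, 0, 6, 5, 4, 1]
append 7 → [8, 0, 6, 5, 4, 1, 7]
insert 3 at 2 → [8, 0, 3, 6, 5, 4, 1, 7]
pop() removes 7 → [8, 0, 3, 6, 5, 4, 1]
a[3]*a[-7] = 6*8 = 48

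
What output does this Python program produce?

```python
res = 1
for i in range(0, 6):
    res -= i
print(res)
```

-14

i=0: res = 1-0 = 1
i=1: res = 1-1 = 0
i=2: res = 0-2 = -2
i=3: res = (-2)-3 = -5
i=4: res = (-5)-4 = -9
i=5: res = (-9)-5 = -14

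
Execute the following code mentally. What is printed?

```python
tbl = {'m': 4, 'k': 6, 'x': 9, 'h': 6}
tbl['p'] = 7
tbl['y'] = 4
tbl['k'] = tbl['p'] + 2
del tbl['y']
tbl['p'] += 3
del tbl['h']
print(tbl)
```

{'m': 4, 'k': 9, 'x': 9, 'p': 10}

tbl['p'] = 7 → {'m': 4, 'k': 6, 'x': 9, 'h': 6, 'p': 7}
tbl['y'] = 4 → {'m': 4, 'k': 6, 'x': 9, 'h': 6, 'p': 7, 'y': 4}
tbl['k'] = tbl['p']+2 = 9 → {'m': 4, 'k': 9, 'x': 9, 'h': 6, 'p': 7, 'y': 4}
del 'y' → {'m': 4, 'k': 9, 'x': 9, 'h': 6, 'p': 7}
tbl['p'] = 7+3 = 10 → {'m': 4, 'k': 9, 'x': 9, 'h': 6, 'p': 10}
del 'h' → {'m': 4, 'k': 9, 'x': 9, 'p': 10}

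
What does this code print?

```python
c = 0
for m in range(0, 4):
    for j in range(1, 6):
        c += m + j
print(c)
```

m=0,j=1: c = 0+1 = 1
m=0,j=2: c = 1+2 = 3
m=0,j=3: c = 3+3 = 6
m=0,j=4: c = 6+4 = 10
m=0,j=5: c = 10+5 = 15
m=1,j=1: c = 15+2 = 17
m=1,j=2: c = 17+3 = 20
m=1,j=3: c = 20+4 = 24
m=1,j=4: c = 24+5 = 29
m=1,j=5: c = 29+6 = 35
m=2,j=1: c = 35+3 = 38
m=2,j=2: c = 38+4 = 42
m=2,j=3: c = 42+5 = 47
m=2,j=4: c = 47+6 = 53
m=2,j=5: c = 53+7 = 60
m=3,j=1: c = 60+4 = 64
m=3,j=2: c = 64+5 = 69
m=3,j=3: c = 69+6 = 75
m=3,j=4: c = 75+7 = 82
m=3,j=5: c = 82+8 = 90

90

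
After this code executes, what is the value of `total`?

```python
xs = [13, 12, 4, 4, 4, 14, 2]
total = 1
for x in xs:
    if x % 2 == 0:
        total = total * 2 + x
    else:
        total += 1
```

x=13: not even, total = 1+1 = 2
x=12: even, total = 2*2+12 = 16
x=4: even, total = 16*2+4 = 36
x=4: even, total = 36*2+4 = 76
x=4: even, total = 76*2+4 = 156
x=14: even, total = 156*2+14 = 326
x=2: even, total = 326*2+2 = 654

654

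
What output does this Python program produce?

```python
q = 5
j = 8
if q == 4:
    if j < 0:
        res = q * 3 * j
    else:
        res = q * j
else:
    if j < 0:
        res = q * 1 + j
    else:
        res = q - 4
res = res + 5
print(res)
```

q=5, j=8
q == 4 is False; j < 0 is False
→ res = q - 4 = 1
res = 1+5 = 6

6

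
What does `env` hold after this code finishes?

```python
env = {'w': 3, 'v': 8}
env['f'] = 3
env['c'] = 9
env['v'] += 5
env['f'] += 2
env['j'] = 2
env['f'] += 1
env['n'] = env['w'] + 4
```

env['f'] = 3 → {'w': 3, 'v': 8, 'f': 3}
env['c'] = 9 → {'w': 3, 'v': 8, 'f': 3, 'c': 9}
env['v'] = 8+5 = 13 → {'w': 3, 'v': 13, 'f': 3, 'c': 9}
env['f'] = 3+2 = 5 → {'w': 3, 'v': 13, 'f': 5, 'c': 9}
env['j'] = 2 → {'w': 3, 'v': 13, 'f': 5, 'c': 9, 'j': 2}
env['f'] = 5+1 = 6 → {'w': 3, 'v': 13, 'f': 6, 'c': 9, 'j': 2}
env['n'] = env['w']+4 = 7 → {'w': 3, 'v': 13, 'f': 6, 'c': 9, 'j': 2, 'n': 7}

{'w': 3, 'v': 13, 'f': 6, 'c': 9, 'j': 2, 'n': 7}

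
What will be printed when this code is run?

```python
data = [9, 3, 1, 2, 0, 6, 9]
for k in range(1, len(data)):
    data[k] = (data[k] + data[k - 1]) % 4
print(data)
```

[9, 0, 1, 3, 3, 1, 2]

k=1: data[1] = (3+9)%4 = 0 → [9, 0, 1, 2, 0, 6, 9]
k=2: data[2] = (1+0)%4 = 1 → [9, 0, 1, 2, 0, 6, 9]
k=3: data[3] = (2+1)%4 = 3 → [9, 0, 1, 3, 0, 6, 9]
k=4: data[4] = (0+3)%4 = 3 → [9, 0, 1, 3, 3, 6, 9]
k=5: data[5] = (6+3)%4 = 1 → [9, 0, 1, 3, 3, 1, 9]
k=6: data[6] = (9+1)%4 = 2 → [9, 0, 1, 3, 3, 1, 2]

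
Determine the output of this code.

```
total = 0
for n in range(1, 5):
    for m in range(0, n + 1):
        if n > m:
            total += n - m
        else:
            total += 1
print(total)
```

24

n=1,m=0: 1>0, total = 0+1 = 1
n=1,m=1: not 1>1, total = 1+1 = 2
n=2,m=0: 2>0, total = 2+2 = 4
n=2,m=1: 2>1, total = 4+1 = 5
n=2,m=2: not 2>2, total = 5+1 = 6
n=3,m=0: 3>0, total = 6+3 = 9
n=3,m=1: 3>1, total = 9+2 = 11
n=3,m=2: 3>2, total = 11+1 = 12
n=3,m=3: not 3>3, total = 12+1 = 13
n=4,m=0: 4>0, total = 13+4 = 17
n=4,m=1: 4>1, total = 17+3 = 20
n=4,m=2: 4>2, total = 20+2 = 22
n=4,m=3: 4>3, total = 22+1 = 23
n=4,m=4: not 4>4, total = 23+1 = 24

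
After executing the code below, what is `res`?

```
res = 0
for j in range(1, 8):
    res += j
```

j=1: res = 0+1 = 1
j=2: res = 1+2 = 3
j=3: res = 3+3 = 6
j=4: res = 6+4 = 10
j=5: res = 10+5 = 15
j=6: res = 15+6 = 21
j=7: res = 21+7 = 28

28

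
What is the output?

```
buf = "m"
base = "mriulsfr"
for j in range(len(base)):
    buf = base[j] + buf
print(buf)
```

j=0: prepend 'm' → 'mm'
j=1: prepend 'r' → 'rmm'
j=2: prepend 'i' → 'irmm'
j=3: prepend 'u' → 'uirmm'
j=4: prepend 'l' → 'luirmm'
j=5: prepend 's' → 'sluirmm'
j=6: prepend 'f' → 'fsluirmm'
j=7: prepend 'r' → 'rfsluirmm'

rfsluirmm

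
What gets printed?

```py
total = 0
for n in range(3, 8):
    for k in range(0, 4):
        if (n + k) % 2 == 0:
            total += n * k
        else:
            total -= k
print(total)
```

n=3,k=0: odd sum, total = 0-0 = 0
n=3,k=1: even sum, total = 0+3 = 3
n=3,k=2: odd sum, total = 3-2 = 1
n=3,k=3: even sum, total = 1+9 = 10
n=4,k=0: even sum, total = 10+0 = 10
n=4,k=1: odd sum, total = 10-1 = 9
n=4,k=2: even sum, total = 9+8 = 17
n=4,k=3: odd sum, total = 17-3 = 14
n=5,k=0: odd sum, total = 14-0 = 14
n=5,k=1: even sum, total = 14+5 = 19
n=5,k=2: odd sum, total = 19-2 = 17
n=5,k=3: even sum, total = 17+15 = 32
n=6,k=0: even sum, total = 32+0 = 32
n=6,k=1: odd sum, total = 32-1 = 31
n=6,k=2: even sum, total = 31+12 = 43
n=6,k=3: odd sum, total = 43-3 = 40
n=7,k=0: odd sum, total = 40-0 = 40
n=7,k=1: even sum, total = 40+7 = 47
n=7,k=2: odd sum, total = 47-2 = 45
n=7,k=3: even sum, total = 45+21 = 66

66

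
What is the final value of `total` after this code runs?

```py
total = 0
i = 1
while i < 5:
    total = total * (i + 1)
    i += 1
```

i=1: total = 0*2 = 0
i=2: total = 0*3 = 0
i=3: total = 0*4 = 0
i=4: total = 0*5 = 0

0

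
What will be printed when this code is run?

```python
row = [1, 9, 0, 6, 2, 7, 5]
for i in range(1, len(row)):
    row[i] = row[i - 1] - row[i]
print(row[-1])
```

i=1: row[1] = 1-9 = -8 → [1, -8, 0, 6, 2, 7, 5]
i=2: row[2] = (-8)-0 = -8 → [1, -8, -8, 6, 2, 7, 5]
i=3: row[3] = (-8)-6 = -14 → [1, -8, -8, -14, 2, 7, 5]
i=4: row[4] = (-14)-2 = -16 → [1, -8, -8, -14, -16, 7, 5]
i=5: row[5] = (-16)-7 = -23 → [1, -8, -8, -14, -16, -23, 5]
i=6: row[6] = (-23)-5 = -28 → [1, -8, -8, -14, -16, -23, -28]

-28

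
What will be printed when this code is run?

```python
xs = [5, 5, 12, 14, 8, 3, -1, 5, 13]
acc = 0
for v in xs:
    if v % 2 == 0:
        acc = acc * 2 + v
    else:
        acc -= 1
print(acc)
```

64

v=5: not even, acc = 0-1 = -1
v=5: not even, acc = (-1)-1 = -2
v=12: even, acc = (-2)*2+12 = 8
v=14: even, acc = 8*2+14 = 30
v=8: even, acc = 30*2+8 = 68
v=3: not even, acc = 68-1 = 67
v=-1: not even, acc = 67-1 = 66
v=5: not even, acc = 66-1 = 65
v=13: not even, acc = 65-1 = 64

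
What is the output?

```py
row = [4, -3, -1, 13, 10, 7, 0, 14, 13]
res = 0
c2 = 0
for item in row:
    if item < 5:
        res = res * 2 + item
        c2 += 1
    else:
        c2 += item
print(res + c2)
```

item=4: <5, res = 0*2+4 = 4; c2=1
item=-3: <5, res = 4*2+(-3) = 5; c2=2
item=-1: <5, res = 5*2+(-1) = 9; c2=3
item=13: not <5; c2=16
item=10: not <5; c2=26
item=7: not <5; c2=33
item=0: <5, res = 9*2+0 = 18; c2=34
item=14: not <5; c2=48
item=13: not <5; c2=61
res+c2 = 18+61 = 79

79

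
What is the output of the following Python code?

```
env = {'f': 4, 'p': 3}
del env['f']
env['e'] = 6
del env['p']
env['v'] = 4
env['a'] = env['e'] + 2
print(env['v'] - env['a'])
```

del 'f' → {'p': 3}
env['e'] = 6 → {'p': 3, 'e': 6}
del 'p' → {'e': 6}
env['v'] = 4 → {'e': 6, 'v': 4}
env['a'] = env['e']+2 = 8 → {'e': 6, 'v': 4, 'a': 8}
env['v']-env['a'] = 4-8 = -4

-4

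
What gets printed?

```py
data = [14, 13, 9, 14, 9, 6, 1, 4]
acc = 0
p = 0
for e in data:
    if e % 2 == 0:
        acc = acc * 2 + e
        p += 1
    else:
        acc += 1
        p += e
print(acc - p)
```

170

e=14: even, acc = 0*2+14 = 14; p=1
e=13: not even, acc = 14+1 = 15; p=14
e=9: not even, acc = 15+1 = 16; p=23
e=14: even, acc = 16*2+14 = 46; p=24
e=9: not even, acc = 46+1 = 47; p=33
e=6: even, acc = 47*2+6 = 100; p=34
e=1: not even, acc = 100+1 = 101; p=35
e=4: even, acc = 101*2+4 = 206; p=36
acc-p = 206-36 = 170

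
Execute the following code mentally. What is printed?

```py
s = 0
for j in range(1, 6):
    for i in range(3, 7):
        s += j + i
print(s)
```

j=1,i=3: s = 0+4 = 4
j=1,i=4: s = 4+5 = 9
j=1,i=5: s = 9+6 = 15
j=1,i=6: s = 15+7 = 22
j=2,i=3: s = 22+5 = 27
j=2,i=4: s = 27+6 = 33
j=2,i=5: s = 33+7 = 40
j=2,i=6: s = 40+8 = 48
j=3,i=3: s = 48+6 = 54
j=3,i=4: s = 54+7 = 61
j=3,i=5: s = 61+8 = 69
j=3,i=6: s = 69+9 = 78
j=4,i=3: s = 78+7 = 85
j=4,i=4: s = 85+8 = 93
j=4,i=5: s = 93+9 = 102
j=4,i=6: s = 102+10 = 112
j=5,i=3: s = 112+8 = 120
j=5,i=4: s = 120+9 = 129
j=5,i=5: s = 129+10 = 139
j=5,i=6: s = 139+11 = 150

150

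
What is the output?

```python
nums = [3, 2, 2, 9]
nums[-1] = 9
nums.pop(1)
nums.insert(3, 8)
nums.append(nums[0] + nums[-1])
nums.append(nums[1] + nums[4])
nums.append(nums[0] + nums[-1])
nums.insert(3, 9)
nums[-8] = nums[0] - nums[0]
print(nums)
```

[0, 2, 9, 9, 8, 11, 13, 16]

nums[-1] = 9 → [3, 2, 2, 9]
pop(1) removes 2 → [3, 2, 9]
insert 8 at 3 → [3, 2, 9, 8]
append nums[0]+nums[-1] = 3+8 = 11 → [3, 2, 9, 8, 11]
append nums[1]+nums[4] = 2+11 = 13 → [3, 2, 9, 8, 11, 13]
append nums[0]+nums[-1] = 3+13 = 16 → [3, 2, 9, 8, 11, 13, 16]
insert 9 at 3 → [3, 2, 9, 9, 8, 11, 13, 16]
nums[-8] = nums[0]-nums[0] = 3-3 = 0 → [0, 2, 9, 9, 8, 11, 13, 16]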